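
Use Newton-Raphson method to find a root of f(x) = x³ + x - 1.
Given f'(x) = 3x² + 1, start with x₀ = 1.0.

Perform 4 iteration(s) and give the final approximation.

f(x) = x³ + x - 1
f'(x) = 3x² + 1
x₀ = 1.0

Newton-Raphson formula: x_{n+1} = x_n - f(x_n)/f'(x_n)

Iteration 1:
  f(1.000000) = 1.000000
  f'(1.000000) = 4.000000
  x_1 = 1.000000 - 1.000000/4.000000 = 0.750000
Iteration 2:
  f(0.750000) = 0.171875
  f'(0.750000) = 2.687500
  x_2 = 0.750000 - 0.171875/2.687500 = 0.686047
Iteration 3:
  f(0.686047) = 0.008941
  f'(0.686047) = 2.411979
  x_3 = 0.686047 - 0.008941/2.411979 = 0.682340
Iteration 4:
  f(0.682340) = 0.000028
  f'(0.682340) = 2.396762
  x_4 = 0.682340 - 0.000028/2.396762 = 0.682328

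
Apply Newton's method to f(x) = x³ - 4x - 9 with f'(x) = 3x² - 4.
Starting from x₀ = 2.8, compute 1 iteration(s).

f(x) = x³ - 4x - 9
f'(x) = 3x² - 4
x₀ = 2.8

Newton-Raphson formula: x_{n+1} = x_n - f(x_n)/f'(x_n)

Iteration 1:
  f(2.800000) = 1.752000
  f'(2.800000) = 19.520000
  x_1 = 2.800000 - 1.752000/19.520000 = 2.710246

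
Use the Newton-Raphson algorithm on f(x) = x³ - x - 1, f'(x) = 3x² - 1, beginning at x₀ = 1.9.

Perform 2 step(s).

f(x) = x³ - x - 1
f'(x) = 3x² - 1
x₀ = 1.9

Newton-Raphson formula: x_{n+1} = x_n - f(x_n)/f'(x_n)

Iteration 1:
  f(1.900000) = 3.959000
  f'(1.900000) = 9.830000
  x_1 = 1.900000 - 3.959000/9.830000 = 1.497253
Iteration 2:
  f(1.497253) = 0.859240
  f'(1.497253) = 5.725302
  x_2 = 1.497253 - 0.859240/5.725302 = 1.347176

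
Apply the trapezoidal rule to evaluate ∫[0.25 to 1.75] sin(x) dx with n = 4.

f(x) = sin(x)
a = 0.25, b = 1.75, n = 4
h = (b - a)/n = 0.375000

Trapezoidal rule: (h/2)[f(x₀) + 2f(x₁) + 2f(x₂) + ... + f(xₙ)]

x_0 = 0.2500, f(x_0) = 0.247404, coefficient = 1
x_1 = 0.6250, f(x_1) = 0.585097, coefficient = 2
x_2 = 1.0000, f(x_2) = 0.841471, coefficient = 2
x_3 = 1.3750, f(x_3) = 0.980893, coefficient = 2
x_4 = 1.7500, f(x_4) = 0.983986, coefficient = 1

I ≈ (0.375000/2) × 6.046313 = 1.133684
Exact value: 1.147158
Error: 0.013475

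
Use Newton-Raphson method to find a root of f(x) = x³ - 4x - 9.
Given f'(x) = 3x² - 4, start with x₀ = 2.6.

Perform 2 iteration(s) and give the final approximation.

f(x) = x³ - 4x - 9
f'(x) = 3x² - 4
x₀ = 2.6

Newton-Raphson formula: x_{n+1} = x_n - f(x_n)/f'(x_n)

Iteration 1:
  f(2.600000) = -1.824000
  f'(2.600000) = 16.280000
  x_1 = 2.600000 - (-1.824000)/16.280000 = 2.712039
Iteration 2:
  f(2.712039) = 0.099318
  f'(2.712039) = 18.065472
  x_2 = 2.712039 - 0.099318/18.065472 = 2.706542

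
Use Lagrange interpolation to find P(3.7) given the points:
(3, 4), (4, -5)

Lagrange interpolation formula:
P(x) = Σ yᵢ × Lᵢ(x)
where Lᵢ(x) = Π_{j≠i} (x - xⱼ)/(xᵢ - xⱼ)

L_0(3.7) = (3.7 - 4)/(3 - 4) = 0.300000
L_1(3.7) = (3.7 - 3)/(4 - 3) = 0.700000

P(3.7) = 4×L_0(3.7) + (-5)×L_1(3.7)
P(3.7) = -2.300000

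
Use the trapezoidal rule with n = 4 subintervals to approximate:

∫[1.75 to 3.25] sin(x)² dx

f(x) = sin(x)²
a = 1.75, b = 3.25, n = 4
h = (b - a)/n = 0.375000

Trapezoidal rule: (h/2)[f(x₀) + 2f(x₁) + 2f(x₂) + ... + f(xₙ)]

x_0 = 1.7500, f(x_0) = 0.968228, coefficient = 1
x_1 = 2.1250, f(x_1) = 0.723044, coefficient = 2
x_2 = 2.5000, f(x_2) = 0.358169, coefficient = 2
x_3 = 2.8750, f(x_3) = 0.069404, coefficient = 2
x_4 = 3.2500, f(x_4) = 0.011706, coefficient = 1

I ≈ (0.375000/2) × 3.281167 = 0.615219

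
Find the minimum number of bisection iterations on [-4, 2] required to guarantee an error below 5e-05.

We need (b-a)/2^n ≤ 5e-05
(2 - (-4))/2^n ≤ 5e-05
6/2^n ≤ 5e-05
2^n ≥ 120000
n ≥ log₂(120000) = 16.87
n ≥ 17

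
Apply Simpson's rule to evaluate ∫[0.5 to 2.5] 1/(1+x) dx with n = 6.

f(x) = 1/(1+x)
a = 0.5, b = 2.5, n = 6
h = (b - a)/n = 0.333333

Simpson's rule: (h/3)[f(x₀) + 4f(x₁) + 2f(x₂) + ... + f(xₙ)]

x_0 = 0.5000, f(x_0) = 0.666667, coefficient = 1
x_1 = 0.8333, f(x_1) = 0.545455, coefficient = 4
x_2 = 1.1667, f(x_2) = 0.461538, coefficient = 2
x_3 = 1.5000, f(x_3) = 0.400000, coefficient = 4
x_4 = 1.8333, f(x_4) = 0.352941, coefficient = 2
x_5 = 2.1667, f(x_5) = 0.315789, coefficient = 4
x_6 = 2.5000, f(x_6) = 0.285714, coefficient = 1

I ≈ (0.333333/3) × 7.626316 = 0.847368
Exact value: 0.847298
Error: 0.000071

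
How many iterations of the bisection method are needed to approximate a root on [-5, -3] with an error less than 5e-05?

We need (b-a)/2^n ≤ 5e-05
(-3 - (-5))/2^n ≤ 5e-05
2/2^n ≤ 5e-05
2^n ≥ 40000
n ≥ log₂(40000) = 15.29
n ≥ 16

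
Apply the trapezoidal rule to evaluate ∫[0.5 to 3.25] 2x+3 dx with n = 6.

f(x) = 2x+3
a = 0.5, b = 3.25, n = 6
h = (b - a)/n = 0.458333

Trapezoidal rule: (h/2)[f(x₀) + 2f(x₁) + 2f(x₂) + ... + f(xₙ)]

x_0 = 0.5000, f(x_0) = 4.000000, coefficient = 1
x_1 = 0.9583, f(x_1) = 4.916667, coefficient = 2
x_2 = 1.4167, f(x_2) = 5.833333, coefficient = 2
x_3 = 1.8750, f(x_3) = 6.750000, coefficient = 2
x_4 = 2.3333, f(x_4) = 7.666667, coefficient = 2
x_5 = 2.7917, f(x_5) = 8.583333, coefficient = 2
x_6 = 3.2500, f(x_6) = 9.500000, coefficient = 1

I ≈ (0.458333/2) × 81.000000 = 18.562500
Exact value: 18.562500
Error: 0.000000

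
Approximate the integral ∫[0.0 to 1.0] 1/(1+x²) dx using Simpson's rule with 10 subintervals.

f(x) = 1/(1+x²)
a = 0.0, b = 1.0, n = 10
h = (b - a)/n = 0.100000

Simpson's rule: (h/3)[f(x₀) + 4f(x₁) + 2f(x₂) + ... + f(xₙ)]

x_0 = 0.0000, f(x_0) = 1.000000, coefficient = 1
x_1 = 0.1000, f(x_1) = 0.990099, coefficient = 4
x_2 = 0.2000, f(x_2) = 0.961538, coefficient = 2
x_3 = 0.3000, f(x_3) = 0.917431, coefficient = 4
x_4 = 0.4000, f(x_4) = 0.862069, coefficient = 2
x_5 = 0.5000, f(x_5) = 0.800000, coefficient = 4
x_6 = 0.6000, f(x_6) = 0.735294, coefficient = 2
x_7 = 0.7000, f(x_7) = 0.671141, coefficient = 4
x_8 = 0.8000, f(x_8) = 0.609756, coefficient = 2
x_9 = 0.9000, f(x_9) = 0.552486, coefficient = 4
x_10 = 1.0000, f(x_10) = 0.500000, coefficient = 1

I ≈ (0.100000/3) × 23.561945 = 0.785398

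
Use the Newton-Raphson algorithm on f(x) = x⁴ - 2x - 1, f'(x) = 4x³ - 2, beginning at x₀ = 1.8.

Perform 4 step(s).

f(x) = x⁴ - 2x - 1
f'(x) = 4x³ - 2
x₀ = 1.8

Newton-Raphson formula: x_{n+1} = x_n - f(x_n)/f'(x_n)

Iteration 1:
  f(1.800000) = 5.897600
  f'(1.800000) = 21.328000
  x_1 = 1.800000 - 5.897600/21.328000 = 1.523481
Iteration 2:
  f(1.523481) = 1.340051
  f'(1.523481) = 12.143960
  x_2 = 1.523481 - 1.340051/12.143960 = 1.413134
Iteration 3:
  f(1.413134) = 0.161530
  f'(1.413134) = 9.287812
  x_3 = 1.413134 - 0.161530/9.287812 = 1.395742
Iteration 4:
  f(1.395742) = 0.003594
  f'(1.395742) = 8.876160
  x_4 = 1.395742 - 0.003594/8.876160 = 1.395337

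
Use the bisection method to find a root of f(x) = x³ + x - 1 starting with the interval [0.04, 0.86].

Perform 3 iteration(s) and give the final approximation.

f(x) = x³ + x - 1
Initial interval: [0.04, 0.86]

Iteration 1:
  c_1 = (0.040000 + 0.860000)/2 = 0.450000
  f(c_1) = f(0.450000) = -0.458875
  f(a) × f(c) ≥ 0, new interval: [0.450000, 0.860000]
Iteration 2:
  c_2 = (0.450000 + 0.860000)/2 = 0.655000
  f(c_2) = f(0.655000) = -0.063989
  f(a) × f(c) ≥ 0, new interval: [0.655000, 0.860000]
Iteration 3:
  c_3 = (0.655000 + 0.860000)/2 = 0.757500
  f(c_3) = f(0.757500) = 0.192158
  f(a) × f(c) < 0, new interval: [0.655000, 0.757500]

After 3 iteration(s), the approximation is c_3 = 0.757500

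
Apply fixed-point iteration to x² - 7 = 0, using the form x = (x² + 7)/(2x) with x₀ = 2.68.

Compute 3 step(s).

Equation: x² - 7 = 0
Fixed-point form: x = (x² + 7)/(2x)
x₀ = 2.68

x_1 = g(2.680000) = 2.645970
x_2 = g(2.645970) = 2.645751
x_3 = g(2.645751) = 2.645751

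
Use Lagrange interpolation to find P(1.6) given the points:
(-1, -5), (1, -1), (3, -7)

Lagrange interpolation formula:
P(x) = Σ yᵢ × Lᵢ(x)
where Lᵢ(x) = Π_{j≠i} (x - xⱼ)/(xᵢ - xⱼ)

L_0(1.6) = (1.6 - 1)/(-1 - 1) × (1.6 - 3)/(-1 - 3) = -0.105000
L_1(1.6) = (1.6 - (-1))/(1 - (-1)) × (1.6 - 3)/(1 - 3) = 0.910000
L_2(1.6) = (1.6 - (-1))/(3 - (-1)) × (1.6 - 1)/(3 - 1) = 0.195000

P(1.6) = (-5)×L_0(1.6) + (-1)×L_1(1.6) + (-7)×L_2(1.6)
P(1.6) = -1.750000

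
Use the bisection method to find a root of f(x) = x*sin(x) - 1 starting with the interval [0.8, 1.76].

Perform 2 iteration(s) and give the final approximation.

f(x) = x*sin(x) - 1
Initial interval: [0.8, 1.76]

Iteration 1:
  c_1 = (0.800000 + 1.760000)/2 = 1.280000
  f(c_1) = f(1.280000) = 0.226260
  f(a) × f(c) < 0, new interval: [0.800000, 1.280000]
Iteration 2:
  c_2 = (0.800000 + 1.280000)/2 = 1.040000
  f(c_2) = f(1.040000) = -0.103100
  f(a) × f(c) ≥ 0, new interval: [1.040000, 1.280000]

After 2 iteration(s), the approximation is c_2 = 1.040000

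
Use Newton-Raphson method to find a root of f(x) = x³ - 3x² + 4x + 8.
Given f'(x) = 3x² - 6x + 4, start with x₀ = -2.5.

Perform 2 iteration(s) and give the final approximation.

f(x) = x³ - 3x² + 4x + 8
f'(x) = 3x² - 6x + 4
x₀ = -2.5

Newton-Raphson formula: x_{n+1} = x_n - f(x_n)/f'(x_n)

Iteration 1:
  f(-2.500000) = -36.375000
  f'(-2.500000) = 37.750000
  x_1 = -2.500000 - (-36.375000)/37.750000 = -1.536424
Iteration 2:
  f(-1.536424) = -8.854369
  f'(-1.536424) = 20.300338
  x_2 = -1.536424 - (-8.854369)/20.300338 = -1.100255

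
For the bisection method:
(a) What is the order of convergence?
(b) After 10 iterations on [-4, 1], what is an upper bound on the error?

(a) Bisection has linear (order 1) convergence; the error is halved each step.

(b) Error bound = (b-a)/2^n = (1 - (-4))/2^{10}
    = 5/2^{10}

(a) 1 (linear); (b) error ≤ 4.88e-03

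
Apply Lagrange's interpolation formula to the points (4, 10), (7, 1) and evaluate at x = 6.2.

Lagrange interpolation formula:
P(x) = Σ yᵢ × Lᵢ(x)
where Lᵢ(x) = Π_{j≠i} (x - xⱼ)/(xᵢ - xⱼ)

L_0(6.2) = (6.2 - 7)/(4 - 7) = 0.266667
L_1(6.2) = (6.2 - 4)/(7 - 4) = 0.733333

P(6.2) = 10×L_0(6.2) + 1×L_1(6.2)
P(6.2) = 3.400000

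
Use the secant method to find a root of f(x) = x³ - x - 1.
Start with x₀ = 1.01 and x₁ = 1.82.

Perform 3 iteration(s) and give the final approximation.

f(x) = x³ - x - 1
x₀ = 1.01, x₁ = 1.82

Secant formula: x_{n+1} = x_n - f(x_n)(x_n - x_{n-1})/(f(x_n) - f(x_{n-1}))

Iteration 1:
  f(1.010000) = -0.979699
  f(1.820000) = 3.208568
  x_2 = 1.820000 - 3.208568×(1.820000 - 1.010000)/(3.208568 - (-0.979699))
       = 1.199471
Iteration 2:
  f(1.820000) = 3.208568
  f(1.199471) = -0.473754
  x_3 = 1.199471 - (-0.473754)×(1.199471 - 1.820000)/(-0.473754 - 3.208568)
       = 1.279306
Iteration 3:
  f(1.199471) = -0.473754
  f(1.279306) = -0.185562
  x_4 = 1.279306 - (-0.185562)×(1.279306 - 1.199471)/(-0.185562 - (-0.473754))
       = 1.330711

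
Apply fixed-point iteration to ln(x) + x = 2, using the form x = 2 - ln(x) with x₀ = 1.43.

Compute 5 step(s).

Equation: ln(x) + x = 2
Fixed-point form: x = 2 - ln(x)
x₀ = 1.43

x_1 = g(1.430000) = 1.642326
x_2 = g(1.642326) = 1.503887
x_3 = g(1.503887) = 1.591947
x_4 = g(1.591947) = 1.535042
x_5 = g(1.535042) = 1.571442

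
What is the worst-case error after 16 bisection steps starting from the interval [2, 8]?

Bisection error bound: |error| ≤ (b-a)/2^n
|error| ≤ (8 - 2)/2^16 = 6/2^16
|error| ≤ 0.0000915527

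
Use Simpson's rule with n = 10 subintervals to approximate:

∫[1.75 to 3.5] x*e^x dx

f(x) = x*e^x
a = 1.75, b = 3.5, n = 10
h = (b - a)/n = 0.175000

Simpson's rule: (h/3)[f(x₀) + 4f(x₁) + 2f(x₂) + ... + f(xₙ)]

x_0 = 1.7500, f(x_0) = 10.070555, coefficient = 1
x_1 = 1.9250, f(x_1) = 13.196161, coefficient = 4
x_2 = 2.1000, f(x_2) = 17.148957, coefficient = 2
x_3 = 2.2750, f(x_3) = 22.131016, coefficient = 4
x_4 = 2.4500, f(x_4) = 28.391449, coefficient = 2
x_5 = 2.6250, f(x_5) = 36.237007, coefficient = 4
x_6 = 2.8000, f(x_6) = 46.045011, coefficient = 2
x_7 = 2.9750, f(x_7) = 58.279129, coefficient = 4
x_8 = 3.1500, f(x_8) = 73.508603, coefficient = 2
x_9 = 3.3250, f(x_9) = 92.431670, coefficient = 4
x_10 = 3.5000, f(x_10) = 115.904082, coefficient = 1

I ≈ (0.175000/3) × 1345.262613 = 78.473652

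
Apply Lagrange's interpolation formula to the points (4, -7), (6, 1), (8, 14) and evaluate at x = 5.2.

Lagrange interpolation formula:
P(x) = Σ yᵢ × Lᵢ(x)
where Lᵢ(x) = Π_{j≠i} (x - xⱼ)/(xᵢ - xⱼ)

L_0(5.2) = (5.2 - 6)/(4 - 6) × (5.2 - 8)/(4 - 8) = 0.280000
L_1(5.2) = (5.2 - 4)/(6 - 4) × (5.2 - 8)/(6 - 8) = 0.840000
L_2(5.2) = (5.2 - 4)/(8 - 4) × (5.2 - 6)/(8 - 6) = -0.120000

P(5.2) = (-7)×L_0(5.2) + 1×L_1(5.2) + 14×L_2(5.2)
P(5.2) = -2.800000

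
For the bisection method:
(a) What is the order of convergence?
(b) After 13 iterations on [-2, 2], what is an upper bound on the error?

(a) Bisection has linear (order 1) convergence; the error is halved each step.

(b) Error bound = (b-a)/2^n = (2 - (-2))/2^{13}
    = 4/2^{13}

(a) 1 (linear); (b) error ≤ 4.88e-04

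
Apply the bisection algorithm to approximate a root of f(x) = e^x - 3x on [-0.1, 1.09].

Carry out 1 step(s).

f(x) = e^x - 3x
Initial interval: [-0.1, 1.09]

Iteration 1:
  c_1 = (-0.100000 + 1.090000)/2 = 0.495000
  f(c_1) = f(0.495000) = 0.155498
  f(a) × f(c) ≥ 0, new interval: [0.495000, 1.090000]

After 1 iteration(s), the approximation is c_1 = 0.495000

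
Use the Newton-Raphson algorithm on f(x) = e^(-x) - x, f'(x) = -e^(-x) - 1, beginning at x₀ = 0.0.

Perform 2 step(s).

f(x) = e^(-x) - x
f'(x) = -e^(-x) - 1
x₀ = 0.0

Newton-Raphson formula: x_{n+1} = x_n - f(x_n)/f'(x_n)

Iteration 1:
  f(0.000000) = 1.000000
  f'(0.000000) = -2.000000
  x_1 = 0.000000 - 1.000000/(-2.000000) = 0.500000
Iteration 2:
  f(0.500000) = 0.106531
  f'(0.500000) = -1.606531
  x_2 = 0.500000 - 0.106531/(-1.606531) = 0.566311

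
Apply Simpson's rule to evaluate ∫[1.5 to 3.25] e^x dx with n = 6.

f(x) = e^x
a = 1.5, b = 3.25, n = 6
h = (b - a)/n = 0.291667

Simpson's rule: (h/3)[f(x₀) + 4f(x₁) + 2f(x₂) + ... + f(xₙ)]

x_0 = 1.5000, f(x_0) = 4.481689, coefficient = 1
x_1 = 1.7917, f(x_1) = 5.999443, coefficient = 4
x_2 = 2.0833, f(x_2) = 8.031195, coefficient = 2
x_3 = 2.3750, f(x_3) = 10.751013, coefficient = 4
x_4 = 2.6667, f(x_4) = 14.391916, coefficient = 2
x_5 = 2.9583, f(x_5) = 19.265835, coefficient = 4
x_6 = 3.2500, f(x_6) = 25.790340, coefficient = 1

I ≈ (0.291667/3) × 219.183418 = 21.309499
Exact value: 21.308651
Error: 0.000848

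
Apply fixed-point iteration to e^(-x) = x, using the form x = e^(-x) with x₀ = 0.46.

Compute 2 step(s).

Equation: e^(-x) = x
Fixed-point form: x = e^(-x)
x₀ = 0.46

x_1 = g(0.460000) = 0.631284
x_2 = g(0.631284) = 0.531909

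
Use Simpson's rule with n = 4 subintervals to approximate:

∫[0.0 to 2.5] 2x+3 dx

f(x) = 2x+3
a = 0.0, b = 2.5, n = 4
h = (b - a)/n = 0.625000

Simpson's rule: (h/3)[f(x₀) + 4f(x₁) + 2f(x₂) + ... + f(xₙ)]

x_0 = 0.0000, f(x_0) = 3.000000, coefficient = 1
x_1 = 0.6250, f(x_1) = 4.250000, coefficient = 4
x_2 = 1.2500, f(x_2) = 5.500000, coefficient = 2
x_3 = 1.8750, f(x_3) = 6.750000, coefficient = 4
x_4 = 2.5000, f(x_4) = 8.000000, coefficient = 1

I ≈ (0.625000/3) × 66.000000 = 13.750000
Exact value: 13.750000
Error: 0.000000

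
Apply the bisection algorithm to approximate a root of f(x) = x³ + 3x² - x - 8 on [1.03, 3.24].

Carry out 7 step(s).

f(x) = x³ + 3x² - x - 8
Initial interval: [1.03, 3.24]

Iteration 1:
  c_1 = (1.030000 + 3.240000)/2 = 2.135000
  f(c_1) = f(2.135000) = 13.271485
  f(a) × f(c) < 0, new interval: [1.030000, 2.135000]
Iteration 2:
  c_2 = (1.030000 + 2.135000)/2 = 1.582500
  f(c_2) = f(1.582500) = 1.893483
  f(a) × f(c) < 0, new interval: [1.030000, 1.582500]
Iteration 3:
  c_3 = (1.030000 + 1.582500)/2 = 1.306250
  f(c_3) = f(1.306250) = -1.958543
  f(a) × f(c) ≥ 0, new interval: [1.306250, 1.582500]
Iteration 4:
  c_4 = (1.306250 + 1.582500)/2 = 1.444375
  f(c_4) = f(1.444375) = -0.172435
  f(a) × f(c) ≥ 0, new interval: [1.444375, 1.582500]
Iteration 5:
  c_5 = (1.444375 + 1.582500)/2 = 1.513437
  f(c_5) = f(1.513437) = 0.824560
  f(a) × f(c) < 0, new interval: [1.444375, 1.513437]
Iteration 6:
  c_6 = (1.444375 + 1.513437)/2 = 1.478906
  f(c_6) = f(1.478906) = 0.317195
  f(a) × f(c) < 0, new interval: [1.444375, 1.478906]
Iteration 7:
  c_7 = (1.444375 + 1.478906)/2 = 1.461641
  f(c_7) = f(1.461641) = 0.070179
  f(a) × f(c) < 0, new interval: [1.444375, 1.461641]

After 7 iteration(s), the approximation is c_7 = 1.461641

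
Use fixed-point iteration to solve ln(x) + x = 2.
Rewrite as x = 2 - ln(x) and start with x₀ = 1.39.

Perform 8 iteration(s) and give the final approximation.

Equation: ln(x) + x = 2
Fixed-point form: x = 2 - ln(x)
x₀ = 1.39

x_1 = g(1.390000) = 1.670696
x_2 = g(1.670696) = 1.486760
x_3 = g(1.486760) = 1.603401
x_4 = g(1.603401) = 1.527873
x_5 = g(1.527873) = 1.576123
x_6 = g(1.576123) = 1.545032
x_7 = g(1.545032) = 1.564956
x_8 = g(1.564956) = 1.552143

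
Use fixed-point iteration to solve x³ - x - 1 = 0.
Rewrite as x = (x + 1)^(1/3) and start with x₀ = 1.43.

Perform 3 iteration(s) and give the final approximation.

Equation: x³ - x - 1 = 0
Fixed-point form: x = (x + 1)^(1/3)
x₀ = 1.43

x_1 = g(1.430000) = 1.344421
x_2 = g(1.344421) = 1.328450
x_3 = g(1.328450) = 1.325426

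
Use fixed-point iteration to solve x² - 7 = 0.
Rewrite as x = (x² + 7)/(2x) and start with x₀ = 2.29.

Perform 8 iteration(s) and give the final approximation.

Equation: x² - 7 = 0
Fixed-point form: x = (x² + 7)/(2x)
x₀ = 2.29

x_1 = g(2.290000) = 2.673384
x_2 = g(2.673384) = 2.645894
x_3 = g(2.645894) = 2.645751
x_4 = g(2.645751) = 2.645751
x_5 = g(2.645751) = 2.645751
x_6 = g(2.645751) = 2.645751
x_7 = g(2.645751) = 2.645751
x_8 = g(2.645751) = 2.645751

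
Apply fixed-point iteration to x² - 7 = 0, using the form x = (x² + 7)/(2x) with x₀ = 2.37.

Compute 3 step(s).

Equation: x² - 7 = 0
Fixed-point form: x = (x² + 7)/(2x)
x₀ = 2.37

x_1 = g(2.370000) = 2.661793
x_2 = g(2.661793) = 2.645800
x_3 = g(2.645800) = 2.645751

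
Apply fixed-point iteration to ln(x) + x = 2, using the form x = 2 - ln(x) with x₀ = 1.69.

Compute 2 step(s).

Equation: ln(x) + x = 2
Fixed-point form: x = 2 - ln(x)
x₀ = 1.69

x_1 = g(1.690000) = 1.475271
x_2 = g(1.475271) = 1.611158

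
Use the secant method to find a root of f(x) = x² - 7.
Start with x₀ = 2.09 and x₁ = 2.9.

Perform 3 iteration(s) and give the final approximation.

f(x) = x² - 7
x₀ = 2.09, x₁ = 2.9

Secant formula: x_{n+1} = x_n - f(x_n)(x_n - x_{n-1})/(f(x_n) - f(x_{n-1}))

Iteration 1:
  f(2.090000) = -2.631900
  f(2.900000) = 1.410000
  x_2 = 2.900000 - 1.410000×(2.900000 - 2.090000)/(1.410000 - (-2.631900))
       = 2.617435
Iteration 2:
  f(2.900000) = 1.410000
  f(2.617435) = -0.149035
  x_3 = 2.617435 - (-0.149035)×(2.617435 - 2.900000)/(-0.149035 - 1.410000)
       = 2.644446
Iteration 3:
  f(2.617435) = -0.149035
  f(2.644446) = -0.006903
  x_4 = 2.644446 - (-0.006903)×(2.644446 - 2.617435)/(-0.006903 - (-0.149035))
       = 2.645758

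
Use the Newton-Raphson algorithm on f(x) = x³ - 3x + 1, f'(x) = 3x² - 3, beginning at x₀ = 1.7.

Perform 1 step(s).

f(x) = x³ - 3x + 1
f'(x) = 3x² - 3
x₀ = 1.7

Newton-Raphson formula: x_{n+1} = x_n - f(x_n)/f'(x_n)

Iteration 1:
  f(1.700000) = 0.813000
  f'(1.700000) = 5.670000
  x_1 = 1.700000 - 0.813000/5.670000 = 1.556614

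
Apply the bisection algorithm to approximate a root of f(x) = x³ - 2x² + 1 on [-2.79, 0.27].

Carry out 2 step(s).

f(x) = x³ - 2x² + 1
Initial interval: [-2.79, 0.27]

Iteration 1:
  c_1 = (-2.790000 + 0.270000)/2 = -1.260000
  f(c_1) = f(-1.260000) = -4.175576
  f(a) × f(c) ≥ 0, new interval: [-1.260000, 0.270000]
Iteration 2:
  c_2 = (-1.260000 + 0.270000)/2 = -0.495000
  f(c_2) = f(-0.495000) = 0.388663
  f(a) × f(c) < 0, new interval: [-1.260000, -0.495000]

After 2 iteration(s), the approximation is c_2 = -0.495000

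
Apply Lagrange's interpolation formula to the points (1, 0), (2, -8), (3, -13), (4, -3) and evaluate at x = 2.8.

Lagrange interpolation formula:
P(x) = Σ yᵢ × Lᵢ(x)
where Lᵢ(x) = Π_{j≠i} (x - xⱼ)/(xᵢ - xⱼ)

L_0(2.8) = (2.8 - 2)/(1 - 2) × (2.8 - 3)/(1 - 3) × (2.8 - 4)/(1 - 4) = -0.032000
L_1(2.8) = (2.8 - 1)/(2 - 1) × (2.8 - 3)/(2 - 3) × (2.8 - 4)/(2 - 4) = 0.216000
L_2(2.8) = (2.8 - 1)/(3 - 1) × (2.8 - 2)/(3 - 2) × (2.8 - 4)/(3 - 4) = 0.864000
L_3(2.8) = (2.8 - 1)/(4 - 1) × (2.8 - 2)/(4 - 2) × (2.8 - 3)/(4 - 3) = -0.048000

P(2.8) = 0×L_0(2.8) + (-8)×L_1(2.8) + (-13)×L_2(2.8) + (-3)×L_3(2.8)
P(2.8) = -12.816000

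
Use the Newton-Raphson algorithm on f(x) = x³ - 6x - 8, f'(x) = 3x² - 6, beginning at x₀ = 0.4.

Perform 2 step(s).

f(x) = x³ - 6x - 8
f'(x) = 3x² - 6
x₀ = 0.4

Newton-Raphson formula: x_{n+1} = x_n - f(x_n)/f'(x_n)

Iteration 1:
  f(0.400000) = -10.336000
  f'(0.400000) = -5.520000
  x_1 = 0.400000 - (-10.336000)/(-5.520000) = -1.472464
Iteration 2:
  f(-1.472464) = -2.357739
  f'(-1.472464) = 0.504449
  x_2 = -1.472464 - (-2.357739)/0.504449 = 3.201429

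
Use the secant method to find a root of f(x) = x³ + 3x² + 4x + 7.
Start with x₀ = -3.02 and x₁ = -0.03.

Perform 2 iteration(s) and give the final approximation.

f(x) = x³ + 3x² + 4x + 7
x₀ = -3.02, x₁ = -0.03

Secant formula: x_{n+1} = x_n - f(x_n)(x_n - x_{n-1})/(f(x_n) - f(x_{n-1}))

Iteration 1:
  f(-3.020000) = -5.262408
  f(-0.030000) = 6.882673
  x_2 = -0.030000 - 6.882673×(-0.030000 - (-3.020000))/(6.882673 - (-5.262408))
       = -1.724447
Iteration 2:
  f(-0.030000) = 6.882673
  f(-1.724447) = 3.895347
  x_3 = -1.724447 - 3.895347×(-1.724447 - (-0.030000))/(3.895347 - 6.882673)
       = -3.933934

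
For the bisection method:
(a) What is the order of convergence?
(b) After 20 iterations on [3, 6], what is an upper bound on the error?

(a) Bisection has linear (order 1) convergence; the error is halved each step.

(b) Error bound = (b-a)/2^n = (6 - 3)/2^{20}
    = 3/2^{20}

(a) 1 (linear); (b) error ≤ 2.86e-06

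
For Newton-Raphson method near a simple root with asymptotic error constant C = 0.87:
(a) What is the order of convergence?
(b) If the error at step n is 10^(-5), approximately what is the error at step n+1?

(a) Newton-Raphson has quadratic (order 2) convergence near simple roots.
    This means |e_{n+1}| ≈ C|e_n|².

(b) With |e_n| = 10^(-5) and C = 0.87:
    |e_{n+1}| ≈ 0.87 × (10^(-5))² = 0.87 × 10^(-10)

(a) 2 (quadratic); (b) |e_{n+1}| ≈ 8.700e-11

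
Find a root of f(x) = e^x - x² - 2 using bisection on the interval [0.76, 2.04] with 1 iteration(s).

f(x) = e^x - x² - 2
Initial interval: [0.76, 2.04]

Iteration 1:
  c_1 = (0.760000 + 2.040000)/2 = 1.400000
  f(c_1) = f(1.400000) = 0.095200
  f(a) × f(c) < 0, new interval: [0.760000, 1.400000]

After 1 iteration(s), the approximation is c_1 = 1.400000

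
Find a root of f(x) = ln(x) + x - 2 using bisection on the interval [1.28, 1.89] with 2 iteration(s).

f(x) = ln(x) + x - 2
Initial interval: [1.28, 1.89]

Iteration 1:
  c_1 = (1.280000 + 1.890000)/2 = 1.585000
  f(c_1) = f(1.585000) = 0.045584
  f(a) × f(c) < 0, new interval: [1.280000, 1.585000]
Iteration 2:
  c_2 = (1.280000 + 1.585000)/2 = 1.432500
  f(c_2) = f(1.432500) = -0.208079
  f(a) × f(c) ≥ 0, new interval: [1.432500, 1.585000]

After 2 iteration(s), the approximation is c_2 = 1.432500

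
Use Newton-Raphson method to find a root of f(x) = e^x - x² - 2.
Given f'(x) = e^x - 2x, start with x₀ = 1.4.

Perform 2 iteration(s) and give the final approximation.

f(x) = e^x - x² - 2
f'(x) = e^x - 2x
x₀ = 1.4

Newton-Raphson formula: x_{n+1} = x_n - f(x_n)/f'(x_n)

Iteration 1:
  f(1.400000) = 0.095200
  f'(1.400000) = 1.255200
  x_1 = 1.400000 - 0.095200/1.255200 = 1.324156
Iteration 2:
  f(1.324156) = 0.005622
  f'(1.324156) = 1.110699
  x_2 = 1.324156 - 0.005622/1.110699 = 1.319094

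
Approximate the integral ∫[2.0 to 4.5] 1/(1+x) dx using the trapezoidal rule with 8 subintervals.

f(x) = 1/(1+x)
a = 2.0, b = 4.5, n = 8
h = (b - a)/n = 0.312500

Trapezoidal rule: (h/2)[f(x₀) + 2f(x₁) + 2f(x₂) + ... + f(xₙ)]

x_0 = 2.0000, f(x_0) = 0.333333, coefficient = 1
x_1 = 2.3125, f(x_1) = 0.301887, coefficient = 2
x_2 = 2.6250, f(x_2) = 0.275862, coefficient = 2
x_3 = 2.9375, f(x_3) = 0.253968, coefficient = 2
x_4 = 3.2500, f(x_4) = 0.235294, coefficient = 2
x_5 = 3.5625, f(x_5) = 0.219178, coefficient = 2
x_6 = 3.8750, f(x_6) = 0.205128, coefficient = 2
x_7 = 4.1875, f(x_7) = 0.192771, coefficient = 2
x_8 = 4.5000, f(x_8) = 0.181818, coefficient = 1

I ≈ (0.312500/2) × 3.883329 = 0.606770
Exact value: 0.606136
Error: 0.000634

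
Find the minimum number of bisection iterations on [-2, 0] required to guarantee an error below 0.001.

We need (b-a)/2^n ≤ 0.001
(0 - (-2))/2^n ≤ 0.001
2/2^n ≤ 0.001
2^n ≥ 2000
n ≥ log₂(2000) = 10.97
n ≥ 11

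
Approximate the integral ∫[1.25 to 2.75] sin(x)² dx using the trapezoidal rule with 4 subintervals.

f(x) = sin(x)²
a = 1.25, b = 2.75, n = 4
h = (b - a)/n = 0.375000

Trapezoidal rule: (h/2)[f(x₀) + 2f(x₁) + 2f(x₂) + ... + f(xₙ)]

x_0 = 1.2500, f(x_0) = 0.900572, coefficient = 1
x_1 = 1.6250, f(x_1) = 0.997065, coefficient = 2
x_2 = 2.0000, f(x_2) = 0.826822, coefficient = 2
x_3 = 2.3750, f(x_3) = 0.481199, coefficient = 2
x_4 = 2.7500, f(x_4) = 0.145665, coefficient = 1

I ≈ (0.375000/2) × 5.656408 = 1.060577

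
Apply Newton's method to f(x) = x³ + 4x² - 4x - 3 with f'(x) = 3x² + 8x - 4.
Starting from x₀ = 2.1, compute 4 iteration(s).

f(x) = x³ + 4x² - 4x - 3
f'(x) = 3x² + 8x - 4
x₀ = 2.1

Newton-Raphson formula: x_{n+1} = x_n - f(x_n)/f'(x_n)

Iteration 1:
  f(2.100000) = 15.501000
  f'(2.100000) = 26.030000
  x_1 = 2.100000 - 15.501000/26.030000 = 1.504495
Iteration 2:
  f(1.504495) = 3.441470
  f'(1.504495) = 14.826472
  x_2 = 1.504495 - 3.441470/14.826472 = 1.272378
Iteration 3:
  f(1.272378) = 0.446184
  f'(1.272378) = 11.035865
  x_3 = 1.272378 - 0.446184/11.035865 = 1.231948
Iteration 4:
  f(1.231948) = 0.012712
  f'(1.231948) = 10.408669
  x_4 = 1.231948 - 0.012712/10.408669 = 1.230727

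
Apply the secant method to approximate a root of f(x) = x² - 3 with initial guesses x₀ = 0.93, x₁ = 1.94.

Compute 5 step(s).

f(x) = x² - 3
x₀ = 0.93, x₁ = 1.94

Secant formula: x_{n+1} = x_n - f(x_n)(x_n - x_{n-1})/(f(x_n) - f(x_{n-1}))

Iteration 1:
  f(0.930000) = -2.135100
  f(1.940000) = 0.763600
  x_2 = 1.940000 - 0.763600×(1.940000 - 0.930000)/(0.763600 - (-2.135100))
       = 1.673937
Iteration 2:
  f(1.940000) = 0.763600
  f(1.673937) = -0.197934
  x_3 = 1.673937 - (-0.197934)×(1.673937 - 1.940000)/(-0.197934 - 0.763600)
       = 1.728707
Iteration 3:
  f(1.673937) = -0.197934
  f(1.728707) = -0.011572
  x_4 = 1.728707 - (-0.011572)×(1.728707 - 1.673937)/(-0.011572 - (-0.197934))
       = 1.732108
Iteration 4:
  f(1.728707) = -0.011572
  f(1.732108) = 0.000198
  x_5 = 1.732108 - 0.000198×(1.732108 - 1.728707)/(0.000198 - (-0.011572))
       = 1.732051
Iteration 5:
  f(1.732108) = 0.000198
  f(1.732051) = 0.000000
  x_6 = 1.732051 - 0.000000×(1.732051 - 1.732108)/(0.000000 - 0.000198)
       = 1.732051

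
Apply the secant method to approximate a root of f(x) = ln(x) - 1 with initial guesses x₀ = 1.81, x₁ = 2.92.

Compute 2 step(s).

f(x) = ln(x) - 1
x₀ = 1.81, x₁ = 2.92

Secant formula: x_{n+1} = x_n - f(x_n)(x_n - x_{n-1})/(f(x_n) - f(x_{n-1}))

Iteration 1:
  f(1.810000) = -0.406673
  f(2.920000) = 0.071584
  x_2 = 2.920000 - 0.071584×(2.920000 - 1.810000)/(0.071584 - (-0.406673))
       = 2.753860
Iteration 2:
  f(2.920000) = 0.071584
  f(2.753860) = 0.013003
  x_3 = 2.753860 - 0.013003×(2.753860 - 2.920000)/(0.013003 - 0.071584)
       = 2.716980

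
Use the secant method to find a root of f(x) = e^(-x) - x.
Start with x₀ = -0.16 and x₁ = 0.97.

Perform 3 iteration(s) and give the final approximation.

f(x) = e^(-x) - x
x₀ = -0.16, x₁ = 0.97

Secant formula: x_{n+1} = x_n - f(x_n)(x_n - x_{n-1})/(f(x_n) - f(x_{n-1}))

Iteration 1:
  f(-0.160000) = 1.333511
  f(0.970000) = -0.590917
  x_2 = 0.970000 - (-0.590917)×(0.970000 - (-0.160000))/(-0.590917 - 1.333511)
       = 0.623021
Iteration 2:
  f(0.970000) = -0.590917
  f(0.623021) = -0.086699
  x_3 = 0.623021 - (-0.086699)×(0.623021 - 0.970000)/(-0.086699 - (-0.590917))
       = 0.563359
Iteration 3:
  f(0.623021) = -0.086699
  f(0.563359) = 0.005935
  x_4 = 0.563359 - 0.005935×(0.563359 - 0.623021)/(0.005935 - (-0.086699))
       = 0.567181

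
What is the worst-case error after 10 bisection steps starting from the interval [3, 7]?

Bisection error bound: |error| ≤ (b-a)/2^n
|error| ≤ (7 - 3)/2^10 = 4/2^10
|error| ≤ 0.0039062500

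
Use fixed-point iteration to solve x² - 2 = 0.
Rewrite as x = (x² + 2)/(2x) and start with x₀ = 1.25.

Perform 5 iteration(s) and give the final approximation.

Equation: x² - 2 = 0
Fixed-point form: x = (x² + 2)/(2x)
x₀ = 1.25

x_1 = g(1.250000) = 1.425000
x_2 = g(1.425000) = 1.414254
x_3 = g(1.414254) = 1.414214
x_4 = g(1.414214) = 1.414214
x_5 = g(1.414214) = 1.414214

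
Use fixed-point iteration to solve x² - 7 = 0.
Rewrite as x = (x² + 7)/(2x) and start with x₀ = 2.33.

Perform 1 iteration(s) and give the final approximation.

Equation: x² - 7 = 0
Fixed-point form: x = (x² + 7)/(2x)
x₀ = 2.33

x_1 = g(2.330000) = 2.667146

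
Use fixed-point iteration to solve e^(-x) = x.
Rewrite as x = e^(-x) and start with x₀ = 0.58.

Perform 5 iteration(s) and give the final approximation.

Equation: e^(-x) = x
Fixed-point form: x = e^(-x)
x₀ = 0.58

x_1 = g(0.580000) = 0.559898
x_2 = g(0.559898) = 0.571267
x_3 = g(0.571267) = 0.564809
x_4 = g(0.564809) = 0.568469
x_5 = g(0.568469) = 0.566392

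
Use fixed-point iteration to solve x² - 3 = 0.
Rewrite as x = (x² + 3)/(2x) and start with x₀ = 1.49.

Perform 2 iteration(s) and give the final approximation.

Equation: x² - 3 = 0
Fixed-point form: x = (x² + 3)/(2x)
x₀ = 1.49

x_1 = g(1.490000) = 1.751711
x_2 = g(1.751711) = 1.732161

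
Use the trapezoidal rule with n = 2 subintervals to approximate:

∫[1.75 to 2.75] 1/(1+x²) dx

f(x) = 1/(1+x²)
a = 1.75, b = 2.75, n = 2
h = (b - a)/n = 0.500000

Trapezoidal rule: (h/2)[f(x₀) + 2f(x₁) + 2f(x₂) + ... + f(xₙ)]

x_0 = 1.7500, f(x_0) = 0.246154, coefficient = 1
x_1 = 2.2500, f(x_1) = 0.164948, coefficient = 2
x_2 = 2.7500, f(x_2) = 0.116788, coefficient = 1

I ≈ (0.500000/2) × 0.692839 = 0.173210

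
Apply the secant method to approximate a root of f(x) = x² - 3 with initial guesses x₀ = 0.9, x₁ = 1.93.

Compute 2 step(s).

f(x) = x² - 3
x₀ = 0.9, x₁ = 1.93

Secant formula: x_{n+1} = x_n - f(x_n)(x_n - x_{n-1})/(f(x_n) - f(x_{n-1}))

Iteration 1:
  f(0.900000) = -2.190000
  f(1.930000) = 0.724900
  x_2 = 1.930000 - 0.724900×(1.930000 - 0.900000)/(0.724900 - (-2.190000))
       = 1.673852
Iteration 2:
  f(1.930000) = 0.724900
  f(1.673852) = -0.198221
  x_3 = 1.673852 - (-0.198221)×(1.673852 - 1.930000)/(-0.198221 - 0.724900)
       = 1.728854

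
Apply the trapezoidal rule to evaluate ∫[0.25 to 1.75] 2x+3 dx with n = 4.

f(x) = 2x+3
a = 0.25, b = 1.75, n = 4
h = (b - a)/n = 0.375000

Trapezoidal rule: (h/2)[f(x₀) + 2f(x₁) + 2f(x₂) + ... + f(xₙ)]

x_0 = 0.2500, f(x_0) = 3.500000, coefficient = 1
x_1 = 0.6250, f(x_1) = 4.250000, coefficient = 2
x_2 = 1.0000, f(x_2) = 5.000000, coefficient = 2
x_3 = 1.3750, f(x_3) = 5.750000, coefficient = 2
x_4 = 1.7500, f(x_4) = 6.500000, coefficient = 1

I ≈ (0.375000/2) × 40.000000 = 7.500000
Exact value: 7.500000
Error: 0.000000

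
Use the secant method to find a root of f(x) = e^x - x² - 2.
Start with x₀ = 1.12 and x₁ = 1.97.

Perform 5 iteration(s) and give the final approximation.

f(x) = e^x - x² - 2
x₀ = 1.12, x₁ = 1.97

Secant formula: x_{n+1} = x_n - f(x_n)(x_n - x_{n-1})/(f(x_n) - f(x_{n-1}))

Iteration 1:
  f(1.120000) = -0.189546
  f(1.970000) = 1.289776
  x_2 = 1.970000 - 1.289776×(1.970000 - 1.120000)/(1.289776 - (-0.189546))
       = 1.228911
Iteration 2:
  f(1.970000) = 1.289776
  f(1.228911) = -0.092717
  x_3 = 1.228911 - (-0.092717)×(1.228911 - 1.970000)/(-0.092717 - 1.289776)
       = 1.278612
Iteration 3:
  f(1.228911) = -0.092717
  f(1.278612) = -0.043198
  x_4 = 1.278612 - (-0.043198)×(1.278612 - 1.228911)/(-0.043198 - (-0.092717))
       = 1.321969
Iteration 4:
  f(1.278612) = -0.043198
  f(1.321969) = 0.003197
  x_5 = 1.321969 - 0.003197×(1.321969 - 1.278612)/(0.003197 - (-0.043198))
       = 1.318981
Iteration 5:
  f(1.321969) = 0.003197
  f(1.318981) = -0.000102
  x_6 = 1.318981 - (-0.000102)×(1.318981 - 1.321969)/(-0.000102 - 0.003197)
       = 1.319073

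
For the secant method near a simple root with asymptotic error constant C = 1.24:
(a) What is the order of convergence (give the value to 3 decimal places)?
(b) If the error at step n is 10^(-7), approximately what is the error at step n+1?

(a) Secant method has superlinear convergence with order φ = (1+√5)/2 ≈ 1.618.
    This means |e_{n+1}| ≈ C|e_n|^1.618.

(b) With |e_n| = 10^(-7) and C = 1.24:
    |e_{n+1}| ≈ 1.24 × (10^(-7))^1.618 = 1.24 × 10^(-11.33)

(a) ≈ 1.618 (golden ratio); (b) |e_{n+1}| ≈ 5.850e-12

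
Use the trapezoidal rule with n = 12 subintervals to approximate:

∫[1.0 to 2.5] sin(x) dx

f(x) = sin(x)
a = 1.0, b = 2.5, n = 12
h = (b - a)/n = 0.125000

Trapezoidal rule: (h/2)[f(x₀) + 2f(x₁) + 2f(x₂) + ... + f(xₙ)]

x_0 = 1.0000, f(x_0) = 0.841471, coefficient = 1
x_1 = 1.1250, f(x_1) = 0.902268, coefficient = 2
x_2 = 1.2500, f(x_2) = 0.948985, coefficient = 2
x_3 = 1.3750, f(x_3) = 0.980893, coefficient = 2
x_4 = 1.5000, f(x_4) = 0.997495, coefficient = 2
x_5 = 1.6250, f(x_5) = 0.998531, coefficient = 2
x_6 = 1.7500, f(x_6) = 0.983986, coefficient = 2
x_7 = 1.8750, f(x_7) = 0.954086, coefficient = 2
x_8 = 2.0000, f(x_8) = 0.909297, coefficient = 2
x_9 = 2.1250, f(x_9) = 0.850320, coefficient = 2
x_10 = 2.2500, f(x_10) = 0.778073, coefficient = 2
x_11 = 2.3750, f(x_11) = 0.693685, coefficient = 2
x_12 = 2.5000, f(x_12) = 0.598472, coefficient = 1

I ≈ (0.125000/2) × 21.435181 = 1.339699
Exact value: 1.341446
Error: 0.001747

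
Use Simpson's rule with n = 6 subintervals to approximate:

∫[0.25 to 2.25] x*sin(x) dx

f(x) = x*sin(x)
a = 0.25, b = 2.25, n = 6
h = (b - a)/n = 0.333333

Simpson's rule: (h/3)[f(x₀) + 4f(x₁) + 2f(x₂) + ... + f(xₙ)]

x_0 = 0.2500, f(x_0) = 0.061851, coefficient = 1
x_1 = 0.5833, f(x_1) = 0.321305, coefficient = 4
x_2 = 0.9167, f(x_2) = 0.727446, coefficient = 2
x_3 = 1.2500, f(x_3) = 1.186231, coefficient = 4
x_4 = 1.5833, f(x_4) = 1.583209, coefficient = 2
x_5 = 1.9167, f(x_5) = 1.803163, coefficient = 4
x_6 = 2.2500, f(x_6) = 1.750665, coefficient = 1

I ≈ (0.333333/3) × 19.676623 = 2.186291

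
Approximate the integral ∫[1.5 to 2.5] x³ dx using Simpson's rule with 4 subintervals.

f(x) = x³
a = 1.5, b = 2.5, n = 4
h = (b - a)/n = 0.250000

Simpson's rule: (h/3)[f(x₀) + 4f(x₁) + 2f(x₂) + ... + f(xₙ)]

x_0 = 1.5000, f(x_0) = 3.375000, coefficient = 1
x_1 = 1.7500, f(x_1) = 5.359375, coefficient = 4
x_2 = 2.0000, f(x_2) = 8.000000, coefficient = 2
x_3 = 2.2500, f(x_3) = 11.390625, coefficient = 4
x_4 = 2.5000, f(x_4) = 15.625000, coefficient = 1

I ≈ (0.250000/3) × 102.000000 = 8.500000
Exact value: 8.500000
Error: 0.000000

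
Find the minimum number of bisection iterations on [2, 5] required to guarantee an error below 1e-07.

We need (b-a)/2^n ≤ 1e-07
(5 - 2)/2^n ≤ 1e-07
3/2^n ≤ 1e-07
2^n ≥ 30000000
n ≥ log₂(30000000) = 24.84
n ≥ 25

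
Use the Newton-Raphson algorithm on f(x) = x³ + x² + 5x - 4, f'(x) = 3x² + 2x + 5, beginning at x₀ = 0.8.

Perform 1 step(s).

f(x) = x³ + x² + 5x - 4
f'(x) = 3x² + 2x + 5
x₀ = 0.8

Newton-Raphson formula: x_{n+1} = x_n - f(x_n)/f'(x_n)

Iteration 1:
  f(0.800000) = 1.152000
  f'(0.800000) = 8.520000
  x_1 = 0.800000 - 1.152000/8.520000 = 0.664789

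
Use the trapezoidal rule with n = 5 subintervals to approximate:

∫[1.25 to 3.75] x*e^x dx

f(x) = x*e^x
a = 1.25, b = 3.75, n = 5
h = (b - a)/n = 0.500000

Trapezoidal rule: (h/2)[f(x₀) + 2f(x₁) + 2f(x₂) + ... + f(xₙ)]

x_0 = 1.2500, f(x_0) = 4.362929, coefficient = 1
x_1 = 1.7500, f(x_1) = 10.070555, coefficient = 2
x_2 = 2.2500, f(x_2) = 21.347406, coefficient = 2
x_3 = 2.7500, f(x_3) = 43.017238, coefficient = 2
x_4 = 3.2500, f(x_4) = 83.818605, coefficient = 2
x_5 = 3.7500, f(x_5) = 159.454058, coefficient = 1

I ≈ (0.500000/2) × 480.324592 = 120.081148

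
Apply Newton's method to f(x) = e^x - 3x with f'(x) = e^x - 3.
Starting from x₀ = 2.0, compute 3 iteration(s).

f(x) = e^x - 3x
f'(x) = e^x - 3
x₀ = 2.0

Newton-Raphson formula: x_{n+1} = x_n - f(x_n)/f'(x_n)

Iteration 1:
  f(2.000000) = 1.389056
  f'(2.000000) = 4.389056
  x_1 = 2.000000 - 1.389056/4.389056 = 1.683518
Iteration 2:
  f(1.683518) = 0.333912
  f'(1.683518) = 2.384467
  x_2 = 1.683518 - 0.333912/2.384467 = 1.543482
Iteration 3:
  f(1.543482) = 0.050415
  f'(1.543482) = 1.680861
  x_3 = 1.543482 - 0.050415/1.680861 = 1.513489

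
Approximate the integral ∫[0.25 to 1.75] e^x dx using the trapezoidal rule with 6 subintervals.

f(x) = e^x
a = 0.25, b = 1.75, n = 6
h = (b - a)/n = 0.250000

Trapezoidal rule: (h/2)[f(x₀) + 2f(x₁) + 2f(x₂) + ... + f(xₙ)]

x_0 = 0.2500, f(x_0) = 1.284025, coefficient = 1
x_1 = 0.5000, f(x_1) = 1.648721, coefficient = 2
x_2 = 0.7500, f(x_2) = 2.117000, coefficient = 2
x_3 = 1.0000, f(x_3) = 2.718282, coefficient = 2
x_4 = 1.2500, f(x_4) = 3.490343, coefficient = 2
x_5 = 1.5000, f(x_5) = 4.481689, coefficient = 2
x_6 = 1.7500, f(x_6) = 5.754603, coefficient = 1

I ≈ (0.250000/2) × 35.950698 = 4.493837
Exact value: 4.470577
Error: 0.023260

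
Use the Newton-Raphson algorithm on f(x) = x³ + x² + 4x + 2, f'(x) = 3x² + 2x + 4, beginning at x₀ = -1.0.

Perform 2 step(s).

f(x) = x³ + x² + 4x + 2
f'(x) = 3x² + 2x + 4
x₀ = -1.0

Newton-Raphson formula: x_{n+1} = x_n - f(x_n)/f'(x_n)

Iteration 1:
  f(-1.000000) = -2.000000
  f'(-1.000000) = 5.000000
  x_1 = -1.000000 - (-2.000000)/5.000000 = -0.600000
Iteration 2:
  f(-0.600000) = -0.256000
  f'(-0.600000) = 3.880000
  x_2 = -0.600000 - (-0.256000)/3.880000 = -0.534021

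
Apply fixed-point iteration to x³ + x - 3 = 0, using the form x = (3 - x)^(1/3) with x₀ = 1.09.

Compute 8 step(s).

Equation: x³ + x - 3 = 0
Fixed-point form: x = (3 - x)^(1/3)
x₀ = 1.09

x_1 = g(1.090000) = 1.240731
x_2 = g(1.240731) = 1.207195
x_3 = g(1.207195) = 1.214817
x_4 = g(1.214817) = 1.213093
x_5 = g(1.213093) = 1.213484
x_6 = g(1.213484) = 1.213395
x_7 = g(1.213395) = 1.213415
x_8 = g(1.213415) = 1.213411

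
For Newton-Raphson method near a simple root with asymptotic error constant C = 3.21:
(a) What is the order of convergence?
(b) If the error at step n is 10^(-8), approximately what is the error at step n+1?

(a) Newton-Raphson has quadratic (order 2) convergence near simple roots.
    This means |e_{n+1}| ≈ C|e_n|².

(b) With |e_n| = 10^(-8) and C = 3.21:
    |e_{n+1}| ≈ 3.21 × (10^(-8))² = 3.21 × 10^(-16)

(a) 2 (quadratic); (b) |e_{n+1}| ≈ 3.210e-16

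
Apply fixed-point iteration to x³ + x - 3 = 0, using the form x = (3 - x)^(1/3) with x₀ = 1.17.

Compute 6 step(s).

Equation: x³ + x - 3 = 0
Fixed-point form: x = (3 - x)^(1/3)
x₀ = 1.17

x_1 = g(1.170000) = 1.223161
x_2 = g(1.223161) = 1.211200
x_3 = g(1.211200) = 1.213912
x_4 = g(1.213912) = 1.213298
x_5 = g(1.213298) = 1.213437
x_6 = g(1.213437) = 1.213406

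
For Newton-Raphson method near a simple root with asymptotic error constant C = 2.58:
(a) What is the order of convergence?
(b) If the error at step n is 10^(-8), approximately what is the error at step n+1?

(a) Newton-Raphson has quadratic (order 2) convergence near simple roots.
    This means |e_{n+1}| ≈ C|e_n|².

(b) With |e_n| = 10^(-8) and C = 2.58:
    |e_{n+1}| ≈ 2.58 × (10^(-8))² = 2.58 × 10^(-16)

(a) 2 (quadratic); (b) |e_{n+1}| ≈ 2.580e-16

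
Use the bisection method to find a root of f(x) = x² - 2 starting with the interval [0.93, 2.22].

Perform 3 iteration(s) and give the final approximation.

f(x) = x² - 2
Initial interval: [0.93, 2.22]

Iteration 1:
  c_1 = (0.930000 + 2.220000)/2 = 1.575000
  f(c_1) = f(1.575000) = 0.480625
  f(a) × f(c) < 0, new interval: [0.930000, 1.575000]
Iteration 2:
  c_2 = (0.930000 + 1.575000)/2 = 1.252500
  f(c_2) = f(1.252500) = -0.431244
  f(a) × f(c) ≥ 0, new interval: [1.252500, 1.575000]
Iteration 3:
  c_3 = (1.252500 + 1.575000)/2 = 1.413750
  f(c_3) = f(1.413750) = -0.001311
  f(a) × f(c) ≥ 0, new interval: [1.413750, 1.575000]

After 3 iteration(s), the approximation is c_3 = 1.413750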